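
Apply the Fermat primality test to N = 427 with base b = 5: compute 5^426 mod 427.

253

5^1 ≡ 5 (mod 427)
5^2 ≡ 5^2 = 25 ≡ 25 (mod 427)
5^4 ≡ 25^2 = 625 ≡ 198 (mod 427)
5^8 ≡ 198^2 = 39204 ≡ 347 (mod 427)
5^16 ≡ 347^2 = 120409 ≡ 422 (mod 427)
5^32 ≡ 422^2 = 178084 ≡ 25 (mod 427)
5^64 ≡ 25^2 = 625 ≡ 198 (mod 427)
5^128 ≡ 198^2 = 39204 ≡ 347 (mod 427)
5^256 ≡ 347^2 = 120409 ≡ 422 (mod 427)
426 = 256 + 128 + 32 + 8 + 2 in binary powers of 2.
So 5^426 ≡ 422 · 347 · 25 · 347 · 25 ≡ 253 (mod 427).
Since 253 ≠ 1, base 5 is a Fermat witness: 427 is composite.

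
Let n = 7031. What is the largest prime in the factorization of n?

7031 = 79 · 89
89 is prime.
So 7031 = 79 · 89; the largest prime factor is 89.

89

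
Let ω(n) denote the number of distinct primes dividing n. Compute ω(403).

403 = 13 · 31
403 = 13 · 31, which has 2 distinct prime factors.

2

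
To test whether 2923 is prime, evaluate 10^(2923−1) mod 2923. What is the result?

10^1 ≡ 10 (mod 2923)
10^2 ≡ 10^2 = 100 ≡ 100 (mod 2923)
10^4 ≡ 100^2 = 10000 ≡ 1231 (mod 2923)
10^8 ≡ 1231^2 = 1515361 ≡ 1247 (mod 2923)
10^16 ≡ 1247^2 = 1555009 ≡ 2896 (mod 2923)
10^32 ≡ 2896^2 = 8386816 ≡ 729 (mod 2923)
10^64 ≡ 729^2 = 531441 ≡ 2378 (mod 2923)
10^128 ≡ 2378^2 = 5654884 ≡ 1802 (mod 2923)
10^256 ≡ 1802^2 = 3247204 ≡ 2674 (mod 2923)
10^512 ≡ 2674^2 = 7150276 ≡ 618 (mod 2923)
10^1024 ≡ 618^2 = 381924 ≡ 1934 (mod 2923)
10^2048 ≡ 1934^2 = 3740356 ≡ 1839 (mod 2923)
2922 = 2048 + 512 + 256 + 64 + 32 + 8 + 2 in binary powers of 2.
So 10^2922 ≡ 1839 · 618 · 2674 · 2378 · 729 · 1247 · 100 ≡ 38 (mod 2923).
Since 38 ≠ 1, base 10 is a Fermat witness: 2923 is composite.

38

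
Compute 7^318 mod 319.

7^1 ≡ 7 (mod 319)
7^2 ≡ 7^2 = 49 ≡ 49 (mod 319)
7^4 ≡ 49^2 = 2401 ≡ 168 (mod 319)
7^8 ≡ 168^2 = 28224 ≡ 152 (mod 319)
7^16 ≡ 152^2 = 23104 ≡ 136 (mod 319)
7^32 ≡ 136^2 = 18496 ≡ 313 (mod 319)
7^64 ≡ 313^2 = 97969 ≡ 36 (mod 319)
7^128 ≡ 36^2 = 1296 ≡ 20 (mod 319)
7^256 ≡ 20^2 = 400 ≡ 81 (mod 319)
318 = 256 + 32 + 16 + 8 + 4 + 2 in binary powers of 2.
So 7^318 ≡ 81 · 313 · 136 · 152 · 168 · 49 ≡ 53 (mod 319).
Since 53 ≠ 1, base 7 is a Fermat witness: 319 is composite.

53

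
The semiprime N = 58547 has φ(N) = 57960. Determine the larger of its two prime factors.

461

φ(n) = (p−1)(q−1) = n − (p+q) + 1, so p + q = 58547 − 57960 + 1 = 588.
p and q are the roots of t² − 588t + 58547 = 0.
Discriminant: 588² − 4·58547 = 345744 − 234188 = 111556; √111556 = 334.
q = (588 − 334)/2 = 127, p = (588 + 334)/2 = 461.
Check: 127 · 461 = 58547.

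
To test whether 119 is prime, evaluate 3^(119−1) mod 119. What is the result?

3^1 ≡ 3 (mod 119)
3^2 ≡ 3^2 = 9 ≡ 9 (mod 119)
3^4 ≡ 9^2 = 81 ≡ 81 (mod 119)
3^8 ≡ 81^2 = 6561 ≡ 16 (mod 119)
3^16 ≡ 16^2 = 256 ≡ 18 (mod 119)
3^32 ≡ 18^2 = 324 ≡ 86 (mod 119)
3^64 ≡ 86^2 = 7396 ≡ 18 (mod 119)
118 = 64 + 32 + 16 + 4 + 2 in binary powers of 2.
So 3^118 ≡ 18 · 86 · 18 · 81 · 9 ≡ 32 (mod 119).
Since 32 ≠ 1, base 3 is a Fermat witness: 119 is composite.

32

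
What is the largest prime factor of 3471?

3471 = 3 · 1157
1157 = 13 · 89
89 is prime.
So 3471 = 3 · 13 · 89; the largest prime factor is 89.

89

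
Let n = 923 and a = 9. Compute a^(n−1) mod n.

178

9^1 ≡ 9 (mod 923)
9^2 ≡ 9^2 = 81 ≡ 81 (mod 923)
9^4 ≡ 81^2 = 6561 ≡ 100 (mod 923)
9^8 ≡ 100^2 = 10000 ≡ 770 (mod 923)
9^16 ≡ 770^2 = 592900 ≡ 334 (mod 923)
9^32 ≡ 334^2 = 111556 ≡ 796 (mod 923)
9^64 ≡ 796^2 = 633616 ≡ 438 (mod 923)
9^128 ≡ 438^2 = 191844 ≡ 783 (mod 923)
9^256 ≡ 783^2 = 613089 ≡ 217 (mod 923)
9^512 ≡ 217^2 = 47089 ≡ 16 (mod 923)
922 = 512 + 256 + 128 + 16 + 8 + 2 in binary powers of 2.
So 9^922 ≡ 16 · 217 · 783 · 334 · 770 · 81 ≡ 178 (mod 923).
Since 178 ≠ 1, base 9 is a Fermat witness: 923 is composite.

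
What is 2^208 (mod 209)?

36

2^1 ≡ 2 (mod 209)
2^2 ≡ 2^2 = 4 ≡ 4 (mod 209)
2^4 ≡ 4^2 = 16 ≡ 16 (mod 209)
2^8 ≡ 16^2 = 256 ≡ 47 (mod 209)
2^16 ≡ 47^2 = 2209 ≡ 119 (mod 209)
2^32 ≡ 119^2 = 14161 ≡ 158 (mod 209)
2^64 ≡ 158^2 = 24964 ≡ 93 (mod 209)
2^128 ≡ 93^2 = 8649 ≡ 80 (mod 209)
208 = 128 + 64 + 16 in binary powers of 2.
So 2^208 ≡ 80 · 93 · 119 ≡ 36 (mod 209).
Since 36 ≠ 1, base 2 is a Fermat witness: 209 is composite.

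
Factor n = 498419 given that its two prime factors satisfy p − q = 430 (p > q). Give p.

953

Since p = q + 430, we have 498419 = q(q + 430), so q² + 430q − 498419 = 0.
Discriminant: 430² + 4·498419 = 184900 + 1993676 = 2178576; √2178576 = 1476.
q = (−430 + 1476)/2 = 523, and p = q + 430 = 953.
Check: 523 · 953 = 498419.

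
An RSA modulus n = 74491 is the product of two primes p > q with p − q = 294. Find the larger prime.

457

Since p = q + 294, we have 74491 = q(q + 294), so q² + 294q − 74491 = 0.
Discriminant: 294² + 4·74491 = 86436 + 297964 = 384400; √384400 = 620.
q = (−294 + 620)/2 = 163, and p = q + 294 = 457.
Check: 163 · 457 = 74491.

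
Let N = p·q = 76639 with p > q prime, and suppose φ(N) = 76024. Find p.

443

φ(n) = (p−1)(q−1) = n − (p+q) + 1, so p + q = 76639 − 76024 + 1 = 616.
p and q are the roots of t² − 616t + 76639 = 0.
Discriminant: 616² − 4·76639 = 379456 − 306556 = 72900; √72900 = 270.
q = (616 − 270)/2 = 173, p = (616 + 270)/2 = 443.
Check: 173 · 443 = 76639.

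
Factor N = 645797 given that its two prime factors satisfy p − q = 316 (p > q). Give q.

661

Since p = q + 316, we have 645797 = q(q + 316), so q² + 316q − 645797 = 0.
Discriminant: 316² + 4·645797 = 99856 + 2583188 = 2683044; √2683044 = 1638.
q = (−316 + 1638)/2 = 661, and p = q + 316 = 977.
Check: 661 · 977 = 645797.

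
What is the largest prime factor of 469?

469 = 7 · 67
67 is prime.
So 469 = 7 · 67; the largest prime factor is 67.

67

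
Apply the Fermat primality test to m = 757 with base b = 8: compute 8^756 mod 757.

1

8^1 ≡ 8 (mod 757)
8^2 ≡ 8^2 = 64 ≡ 64 (mod 757)
8^4 ≡ 64^2 = 4096 ≡ 311 (mod 757)
8^8 ≡ 311^2 = 96721 ≡ 582 (mod 757)
8^16 ≡ 582^2 = 338724 ≡ 345 (mod 757)
8^32 ≡ 345^2 = 119025 ≡ 176 (mod 757)
8^64 ≡ 176^2 = 30976 ≡ 696 (mod 757)
8^128 ≡ 696^2 = 484416 ≡ 693 (mod 757)
8^256 ≡ 693^2 = 480249 ≡ 311 (mod 757)
8^512 ≡ 311^2 = 96721 ≡ 582 (mod 757)
756 = 512 + 128 + 64 + 32 + 16 + 4 in binary powers of 2.
So 8^756 ≡ 582 · 693 · 696 · 176 · 345 · 311 ≡ 1 (mod 757).
Since the result is 1, base 8 gives no evidence that 757 is composite.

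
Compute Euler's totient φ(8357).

Factor: 8357 = 61 · 137.
φ(8357) = (61−1) · (137−1) = 60 · 136 = 8160.

8160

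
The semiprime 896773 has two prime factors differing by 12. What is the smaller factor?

941

Since p = q + 12, we have 896773 = q(q + 12), so q² + 12q − 896773 = 0.
Discriminant: 12² + 4·896773 = 144 + 3587092 = 3587236; √3587236 = 1894.
q = (−12 + 1894)/2 = 941, and p = q + 12 = 953.
Check: 941 · 953 = 896773.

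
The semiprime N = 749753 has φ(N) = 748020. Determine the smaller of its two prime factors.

823

φ(n) = (p−1)(q−1) = n − (p+q) + 1, so p + q = 749753 − 748020 + 1 = 1734.
p and q are the roots of t² − 1734t + 749753 = 0.
Discriminant: 1734² − 4·749753 = 3006756 − 2999012 = 7744; √7744 = 88.
q = (1734 − 88)/2 = 823, p = (1734 + 88)/2 = 911.
Check: 823 · 911 = 749753.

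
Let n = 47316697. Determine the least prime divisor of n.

97

47316697 is odd.
Digit sum 43, not divisible by 3.
Ends in 7: not divisible by 5.
7: 47316697 = 7·6759528 + 1
11: 47316697 = 11·4301517 + 10
13: 47316697 = 13·3639745 + 12
17: 47316697 = 17·2783335 + 2
19: 47316697 = 19·2490352 + 9
23: 47316697 = 23·2057247 + 16
29: 47316697 = 29·1631610 + 7
31: 47316697 = 31·1526345 + 2
37: 47316697 = 37·1278829 + 24
41: 47316697 = 41·1154065 + 32
43: 47316697 = 43·1100388 + 13
47: 47316697 = 47·1006738 + 11
53: 47316697 = 53·892767 + 46
59: 47316697 = 59·801977 + 54
61: 47316697 = 61·775683 + 34
67: 47316697 = 67·706219 + 24
71: 47316697 = 71·666432 + 25
73: 47316697 = 73·648173 + 68
79: 47316697 = 79·598945 + 42
83: 47316697 = 83·570080 + 57
89: 47316697 = 89·531648 + 25
97: 47316697 = 97·487801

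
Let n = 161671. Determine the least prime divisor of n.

161671 is odd.
Digit sum 22, not divisible by 3.
Ends in 1: not divisible by 5.
7: 161671 = 7·23095 + 6
11: 161671 = 11·14697 + 4
13: 161671 = 13·12436 + 3
17: 161671 = 17·9510 + 1
19: 161671 = 19·8509

19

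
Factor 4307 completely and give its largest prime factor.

73

4307 = 59 · 73
73 is prime.
So 4307 = 59 · 73; the largest prime factor is 73.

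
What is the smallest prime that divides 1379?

7

1379 is odd.
Digit sum 20, not divisible by 3.
Ends in 9: not divisible by 5.
7: 1379 = 7·197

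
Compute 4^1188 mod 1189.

4^1 ≡ 4 (mod 1189)
4^2 ≡ 4^2 = 16 ≡ 16 (mod 1189)
4^4 ≡ 16^2 = 256 ≡ 256 (mod 1189)
4^8 ≡ 256^2 = 65536 ≡ 141 (mod 1189)
4^16 ≡ 141^2 = 19881 ≡ 857 (mod 1189)
4^32 ≡ 857^2 = 734449 ≡ 836 (mod 1189)
4^64 ≡ 836^2 = 698896 ≡ 953 (mod 1189)
4^128 ≡ 953^2 = 908209 ≡ 1002 (mod 1189)
4^256 ≡ 1002^2 = 1004004 ≡ 488 (mod 1189)
4^512 ≡ 488^2 = 238144 ≡ 344 (mod 1189)
4^1024 ≡ 344^2 = 118336 ≡ 625 (mod 1189)
1188 = 1024 + 128 + 32 + 4 in binary powers of 2.
So 4^1188 ≡ 625 · 1002 · 836 · 256 ≡ 223 (mod 1189).
Since 223 ≠ 1, base 4 is a Fermat witness: 1189 is composite.

223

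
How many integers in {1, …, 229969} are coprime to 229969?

Factor: 229969 = 41 · 71 · 79.
φ(229969) = (41−1) · (71−1) · (79−1) = 40 · 70 · 78 = 218400.

218400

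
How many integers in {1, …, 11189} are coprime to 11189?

Factor: 11189 = 67 · 167.
φ(11189) = (67−1) · (167−1) = 66 · 166 = 10956.

10956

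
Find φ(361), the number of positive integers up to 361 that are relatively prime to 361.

Factor: 361 = 19^2.
φ(361) = 19^1·(19−1) = 342.

342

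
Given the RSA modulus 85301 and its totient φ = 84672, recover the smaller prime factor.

197

φ(n) = (p−1)(q−1) = n − (p+q) + 1, so p + q = 85301 − 84672 + 1 = 630.
p and q are the roots of t² − 630t + 85301 = 0.
Discriminant: 630² − 4·85301 = 396900 − 341204 = 55696; √55696 = 236.
q = (630 − 236)/2 = 197, p = (630 + 236)/2 = 433.
Check: 197 · 433 = 85301.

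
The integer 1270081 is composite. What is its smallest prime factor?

47

1270081 is odd.
Digit sum 19, not divisible by 3.
Ends in 1: not divisible by 5.
7: 1270081 = 7·181440 + 1
11: 1270081 = 11·115461 + 10
13: 1270081 = 13·97698 + 7
17: 1270081 = 17·74710 + 11
19: 1270081 = 19·66846 + 7
23: 1270081 = 23·55220 + 21
29: 1270081 = 29·43795 + 26
31: 1270081 = 31·40970 + 11
37: 1270081 = 37·34326 + 19
41: 1270081 = 41·30977 + 24
43: 1270081 = 43·29536 + 33
47: 1270081 = 47·27023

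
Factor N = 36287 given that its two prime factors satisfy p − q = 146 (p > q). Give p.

277

Since p = q + 146, we have 36287 = q(q + 146), so q² + 146q − 36287 = 0.
Discriminant: 146² + 4·36287 = 21316 + 145148 = 166464; √166464 = 408.
q = (−146 + 408)/2 = 131, and p = q + 146 = 277.
Check: 131 · 277 = 36287.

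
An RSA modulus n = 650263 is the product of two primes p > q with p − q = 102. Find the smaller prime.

757

Since p = q + 102, we have 650263 = q(q + 102), so q² + 102q − 650263 = 0.
Discriminant: 102² + 4·650263 = 10404 + 2601052 = 2611456; √2611456 = 1616.
q = (−102 + 1616)/2 = 757, and p = q + 102 = 859.
Check: 757 · 859 = 650263.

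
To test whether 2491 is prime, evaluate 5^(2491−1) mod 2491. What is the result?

726

5^1 ≡ 5 (mod 2491)
5^2 ≡ 5^2 = 25 ≡ 25 (mod 2491)
5^4 ≡ 25^2 = 625 ≡ 625 (mod 2491)
5^8 ≡ 625^2 = 390625 ≡ 2029 (mod 2491)
5^16 ≡ 2029^2 = 4116841 ≡ 1709 (mod 2491)
5^32 ≡ 1709^2 = 2920681 ≡ 1229 (mod 2491)
5^64 ≡ 1229^2 = 1510441 ≡ 895 (mod 2491)
5^128 ≡ 895^2 = 801025 ≡ 1414 (mod 2491)
5^256 ≡ 1414^2 = 1999396 ≡ 1614 (mod 2491)
5^512 ≡ 1614^2 = 2604996 ≡ 1901 (mod 2491)
5^1024 ≡ 1901^2 = 3613801 ≡ 1851 (mod 2491)
5^2048 ≡ 1851^2 = 3426201 ≡ 1076 (mod 2491)
2490 = 2048 + 256 + 128 + 32 + 16 + 8 + 2 in binary powers of 2.
So 5^2490 ≡ 1076 · 1614 · 1414 · 1229 · 1709 · 2029 · 25 ≡ 726 (mod 2491).
Since 726 ≠ 1, base 5 is a Fermat witness: 2491 is composite.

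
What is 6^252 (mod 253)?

6^1 ≡ 6 (mod 253)
6^2 ≡ 6^2 = 36 ≡ 36 (mod 253)
6^4 ≡ 36^2 = 1296 ≡ 31 (mod 253)
6^8 ≡ 31^2 = 961 ≡ 202 (mod 253)
6^16 ≡ 202^2 = 40804 ≡ 71 (mod 253)
6^32 ≡ 71^2 = 5041 ≡ 234 (mod 253)
6^64 ≡ 234^2 = 54756 ≡ 108 (mod 253)
6^128 ≡ 108^2 = 11664 ≡ 26 (mod 253)
252 = 128 + 64 + 32 + 16 + 8 + 4 in binary powers of 2.
So 6^252 ≡ 26 · 108 · 234 · 71 · 202 · 31 ≡ 234 (mod 253).
Since 234 ≠ 1, base 6 is a Fermat witness: 253 is composite.

234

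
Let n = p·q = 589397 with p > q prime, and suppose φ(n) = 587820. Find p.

φ(n) = (p−1)(q−1) = n − (p+q) + 1, so p + q = 589397 − 587820 + 1 = 1578.
p and q are the roots of t² − 1578t + 589397 = 0.
Discriminant: 1578² − 4·589397 = 2490084 − 2357588 = 132496; √132496 = 364.
q = (1578 − 364)/2 = 607, p = (1578 + 364)/2 = 971.
Check: 607 · 971 = 589397.

971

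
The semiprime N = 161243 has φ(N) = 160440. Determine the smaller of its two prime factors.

383

φ(n) = (p−1)(q−1) = n − (p+q) + 1, so p + q = 161243 − 160440 + 1 = 804.
p and q are the roots of t² − 804t + 161243 = 0.
Discriminant: 804² − 4·161243 = 646416 − 644972 = 1444; √1444 = 38.
q = (804 − 38)/2 = 383, p = (804 + 38)/2 = 421.
Check: 383 · 421 = 161243.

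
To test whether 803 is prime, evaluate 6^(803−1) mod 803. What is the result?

641

6^1 ≡ 6 (mod 803)
6^2 ≡ 6^2 = 36 ≡ 36 (mod 803)
6^4 ≡ 36^2 = 1296 ≡ 493 (mod 803)
6^8 ≡ 493^2 = 243049 ≡ 543 (mod 803)
6^16 ≡ 543^2 = 294849 ≡ 148 (mod 803)
6^32 ≡ 148^2 = 21904 ≡ 223 (mod 803)
6^64 ≡ 223^2 = 49729 ≡ 746 (mod 803)
6^128 ≡ 746^2 = 556516 ≡ 37 (mod 803)
6^256 ≡ 37^2 = 1369 ≡ 566 (mod 803)
6^512 ≡ 566^2 = 320356 ≡ 762 (mod 803)
802 = 512 + 256 + 32 + 2 in binary powers of 2.
So 6^802 ≡ 762 · 566 · 223 · 36 ≡ 641 (mod 803).
Since 641 ≠ 1, base 6 is a Fermat witness: 803 is composite.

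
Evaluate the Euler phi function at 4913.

Factor: 4913 = 17^3.
φ(4913) = 17^2·(17−1) = 4624.

4624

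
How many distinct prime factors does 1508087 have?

5

1508087 = 7 · 215441
215441 = 17 · 12673
12673 = 19 · 667
667 = 23 · 29
1508087 = 7 · 17 · 19 · 23 · 29, which has 5 distinct prime factors.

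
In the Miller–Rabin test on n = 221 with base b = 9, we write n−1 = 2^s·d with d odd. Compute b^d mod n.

87

221 − 1 = 220 = 2^2 · 55, so d = 55.
9^1 ≡ 9 (mod 221)
9^2 ≡ 9^2 = 81 ≡ 81 (mod 221)
9^4 ≡ 81^2 = 6561 ≡ 152 (mod 221)
9^8 ≡ 152^2 = 23104 ≡ 120 (mod 221)
9^16 ≡ 120^2 = 14400 ≡ 35 (mod 221)
9^32 ≡ 35^2 = 1225 ≡ 120 (mod 221)
55 = 32 + 16 + 4 + 2 + 1 in binary powers of 2.
So 9^55 ≡ 120 · 35 · 152 · 81 · 9 ≡ 87 (mod 221).
Squaring chain: 87 → 55; never reaches −1, so base 9 is a Miller–Rabin witness that 221 is composite.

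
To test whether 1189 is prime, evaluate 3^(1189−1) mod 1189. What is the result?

1147

3^1 ≡ 3 (mod 1189)
3^2 ≡ 3^2 = 9 ≡ 9 (mod 1189)
3^4 ≡ 9^2 = 81 ≡ 81 (mod 1189)
3^8 ≡ 81^2 = 6561 ≡ 616 (mod 1189)
3^16 ≡ 616^2 = 379456 ≡ 165 (mod 1189)
3^32 ≡ 165^2 = 27225 ≡ 1067 (mod 1189)
3^64 ≡ 1067^2 = 1138489 ≡ 616 (mod 1189)
3^128 ≡ 616^2 = 379456 ≡ 165 (mod 1189)
3^256 ≡ 165^2 = 27225 ≡ 1067 (mod 1189)
3^512 ≡ 1067^2 = 1138489 ≡ 616 (mod 1189)
3^1024 ≡ 616^2 = 379456 ≡ 165 (mod 1189)
1188 = 1024 + 128 + 32 + 4 in binary powers of 2.
So 3^1188 ≡ 165 · 165 · 1067 · 81 ≡ 1147 (mod 1189).
Since 1147 ≠ 1, base 3 is a Fermat witness: 1189 is composite.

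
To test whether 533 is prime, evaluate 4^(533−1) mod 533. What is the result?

139

4^1 ≡ 4 (mod 533)
4^2 ≡ 4^2 = 16 ≡ 16 (mod 533)
4^4 ≡ 16^2 = 256 ≡ 256 (mod 533)
4^8 ≡ 256^2 = 65536 ≡ 510 (mod 533)
4^16 ≡ 510^2 = 260100 ≡ 529 (mod 533)
4^32 ≡ 529^2 = 279841 ≡ 16 (mod 533)
4^64 ≡ 16^2 = 256 ≡ 256 (mod 533)
4^128 ≡ 256^2 = 65536 ≡ 510 (mod 533)
4^256 ≡ 510^2 = 260100 ≡ 529 (mod 533)
4^512 ≡ 529^2 = 279841 ≡ 16 (mod 533)
532 = 512 + 16 + 4 in binary powers of 2.
So 4^532 ≡ 16 · 529 · 256 ≡ 139 (mod 533).
Since 139 ≠ 1, base 4 is a Fermat witness: 533 is composite.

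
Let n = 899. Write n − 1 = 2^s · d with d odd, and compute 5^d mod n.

614

899 − 1 = 898 = 2^1 · 449, so d = 449.
5^1 ≡ 5 (mod 899)
5^2 ≡ 5^2 = 25 ≡ 25 (mod 899)
5^4 ≡ 25^2 = 625 ≡ 625 (mod 899)
5^8 ≡ 625^2 = 390625 ≡ 459 (mod 899)
5^16 ≡ 459^2 = 210681 ≡ 315 (mod 899)
5^32 ≡ 315^2 = 99225 ≡ 335 (mod 899)
5^64 ≡ 335^2 = 112225 ≡ 749 (mod 899)
5^128 ≡ 749^2 = 561001 ≡ 25 (mod 899)
5^256 ≡ 25^2 = 625 ≡ 625 (mod 899)
449 = 256 + 128 + 64 + 1 in binary powers of 2.
So 5^449 ≡ 625 · 25 · 749 · 5 ≡ 614 (mod 899).
Squaring chain: 614; never reaches −1, so base 5 is a Miller–Rabin witness that 899 is composite.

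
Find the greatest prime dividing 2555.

2555 = 5 · 511
511 = 7 · 73
73 is prime.
So 2555 = 5 · 7 · 73; the largest prime factor is 73.

73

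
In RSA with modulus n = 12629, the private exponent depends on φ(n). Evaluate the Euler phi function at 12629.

12384

Factor: 12629 = 73 · 173.
φ(12629) = (73−1) · (173−1) = 72 · 172 = 12384.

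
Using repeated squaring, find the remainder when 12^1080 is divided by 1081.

12^1 ≡ 12 (mod 1081)
12^2 ≡ 12^2 = 144 ≡ 144 (mod 1081)
12^4 ≡ 144^2 = 20736 ≡ 197 (mod 1081)
12^8 ≡ 197^2 = 38809 ≡ 974 (mod 1081)
12^16 ≡ 974^2 = 948676 ≡ 639 (mod 1081)
12^32 ≡ 639^2 = 408321 ≡ 784 (mod 1081)
12^64 ≡ 784^2 = 614656 ≡ 648 (mod 1081)
12^128 ≡ 648^2 = 419904 ≡ 476 (mod 1081)
12^256 ≡ 476^2 = 226576 ≡ 647 (mod 1081)
12^512 ≡ 647^2 = 418609 ≡ 262 (mod 1081)
12^1024 ≡ 262^2 = 68644 ≡ 541 (mod 1081)
1080 = 1024 + 32 + 16 + 8 in binary powers of 2.
So 12^1080 ≡ 541 · 784 · 639 · 974 ≡ 98 (mod 1081).
Since 98 ≠ 1, base 12 is a Fermat witness: 1081 is composite.

98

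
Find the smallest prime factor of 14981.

71

14981 is odd.
Digit sum 23, not divisible by 3.
Ends in 1: not divisible by 5.
7: 14981 = 7·2140 + 1
11: 14981 = 11·1361 + 10
13: 14981 = 13·1152 + 5
17: 14981 = 17·881 + 4
19: 14981 = 19·788 + 9
23: 14981 = 23·651 + 8
29: 14981 = 29·516 + 17
31: 14981 = 31·483 + 8
37: 14981 = 37·404 + 33
41: 14981 = 41·365 + 16
43: 14981 = 43·348 + 17
47: 14981 = 47·318 + 35
53: 14981 = 53·282 + 35
59: 14981 = 59·253 + 54
61: 14981 = 61·245 + 36
67: 14981 = 67·223 + 40
71: 14981 = 71·211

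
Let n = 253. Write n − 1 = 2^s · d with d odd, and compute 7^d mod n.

57

253 − 1 = 252 = 2^2 · 63, so d = 63.
7^1 ≡ 7 (mod 253)
7^2 ≡ 7^2 = 49 ≡ 49 (mod 253)
7^4 ≡ 49^2 = 2401 ≡ 124 (mod 253)
7^8 ≡ 124^2 = 15376 ≡ 196 (mod 253)
7^16 ≡ 196^2 = 38416 ≡ 213 (mod 253)
7^32 ≡ 213^2 = 45369 ≡ 82 (mod 253)
63 = 32 + 16 + 8 + 4 + 2 + 1 in binary powers of 2.
So 7^63 ≡ 82 · 213 · 196 · 124 · 49 · 7 ≡ 57 (mod 253).
Squaring chain: 57 → 213; never reaches −1, so base 7 is a Miller–Rabin witness that 253 is composite.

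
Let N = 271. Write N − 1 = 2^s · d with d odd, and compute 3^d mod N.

270

271 − 1 = 270 = 2^1 · 135, so d = 135.
3^1 ≡ 3 (mod 271)
3^2 ≡ 3^2 = 9 ≡ 9 (mod 271)
3^4 ≡ 9^2 = 81 ≡ 81 (mod 271)
3^8 ≡ 81^2 = 6561 ≡ 57 (mod 271)
3^16 ≡ 57^2 = 3249 ≡ 268 (mod 271)
3^32 ≡ 268^2 = 71824 ≡ 9 (mod 271)
3^64 ≡ 9^2 = 81 ≡ 81 (mod 271)
3^128 ≡ 81^2 = 6561 ≡ 57 (mod 271)
135 = 128 + 4 + 2 + 1 in binary powers of 2.
So 3^135 ≡ 57 · 81 · 9 · 3 ≡ 270 (mod 271).
Since 3^d ≡ 270 (mod 271), base 3 does not prove 271 composite.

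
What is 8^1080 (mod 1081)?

570

8^1 ≡ 8 (mod 1081)
8^2 ≡ 8^2 = 64 ≡ 64 (mod 1081)
8^4 ≡ 64^2 = 4096 ≡ 853 (mod 1081)
8^8 ≡ 853^2 = 727609 ≡ 96 (mod 1081)
8^16 ≡ 96^2 = 9216 ≡ 568 (mod 1081)
8^32 ≡ 568^2 = 322624 ≡ 486 (mod 1081)
8^64 ≡ 486^2 = 236196 ≡ 538 (mod 1081)
8^128 ≡ 538^2 = 289444 ≡ 817 (mod 1081)
8^256 ≡ 817^2 = 667489 ≡ 512 (mod 1081)
8^512 ≡ 512^2 = 262144 ≡ 542 (mod 1081)
8^1024 ≡ 542^2 = 293764 ≡ 813 (mod 1081)
1080 = 1024 + 32 + 16 + 8 in binary powers of 2.
So 8^1080 ≡ 813 · 486 · 568 · 96 ≡ 570 (mod 1081).
Since 570 ≠ 1, base 8 is a Fermat witness: 1081 is composite.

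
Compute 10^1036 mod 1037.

744

10^1 ≡ 10 (mod 1037)
10^2 ≡ 10^2 = 100 ≡ 100 (mod 1037)
10^4 ≡ 100^2 = 10000 ≡ 667 (mod 1037)
10^8 ≡ 667^2 = 444889 ≡ 16 (mod 1037)
10^16 ≡ 16^2 = 256 ≡ 256 (mod 1037)
10^32 ≡ 256^2 = 65536 ≡ 205 (mod 1037)
10^64 ≡ 205^2 = 42025 ≡ 545 (mod 1037)
10^128 ≡ 545^2 = 297025 ≡ 443 (mod 1037)
10^256 ≡ 443^2 = 196249 ≡ 256 (mod 1037)
10^512 ≡ 256^2 = 65536 ≡ 205 (mod 1037)
10^1024 ≡ 205^2 = 42025 ≡ 545 (mod 1037)
1036 = 1024 + 8 + 4 in binary powers of 2.
So 10^1036 ≡ 545 · 16 · 667 ≡ 744 (mod 1037).
Since 744 ≠ 1, base 10 is a Fermat witness: 1037 is composite.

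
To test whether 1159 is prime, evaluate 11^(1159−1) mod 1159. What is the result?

609

11^1 ≡ 11 (mod 1159)
11^2 ≡ 11^2 = 121 ≡ 121 (mod 1159)
11^4 ≡ 121^2 = 14641 ≡ 733 (mod 1159)
11^8 ≡ 733^2 = 537289 ≡ 672 (mod 1159)
11^16 ≡ 672^2 = 451584 ≡ 733 (mod 1159)
11^32 ≡ 733^2 = 537289 ≡ 672 (mod 1159)
11^64 ≡ 672^2 = 451584 ≡ 733 (mod 1159)
11^128 ≡ 733^2 = 537289 ≡ 672 (mod 1159)
11^256 ≡ 672^2 = 451584 ≡ 733 (mod 1159)
11^512 ≡ 733^2 = 537289 ≡ 672 (mod 1159)
11^1024 ≡ 672^2 = 451584 ≡ 733 (mod 1159)
1158 = 1024 + 128 + 4 + 2 in binary powers of 2.
So 11^1158 ≡ 733 · 672 · 733 · 121 ≡ 609 (mod 1159).
Since 609 ≠ 1, base 11 is a Fermat witness: 1159 is composite.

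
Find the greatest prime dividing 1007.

53

1007 = 19 · 53
53 is prime.
So 1007 = 19 · 53; the largest prime factor is 53.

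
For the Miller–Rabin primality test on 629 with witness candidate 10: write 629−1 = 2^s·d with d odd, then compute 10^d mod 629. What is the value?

232

629 − 1 = 628 = 2^2 · 157, so d = 157.
10^1 ≡ 10 (mod 629)
10^2 ≡ 10^2 = 100 ≡ 100 (mod 629)
10^4 ≡ 100^2 = 10000 ≡ 565 (mod 629)
10^8 ≡ 565^2 = 319225 ≡ 322 (mod 629)
10^16 ≡ 322^2 = 103684 ≡ 528 (mod 629)
10^32 ≡ 528^2 = 278784 ≡ 137 (mod 629)
10^64 ≡ 137^2 = 18769 ≡ 528 (mod 629)
10^128 ≡ 528^2 = 278784 ≡ 137 (mod 629)
157 = 128 + 16 + 8 + 4 + 1 in binary powers of 2.
So 10^157 ≡ 137 · 528 · 322 · 565 · 10 ≡ 232 (mod 629).
Squaring chain: 232 → 359; never reaches −1, so base 10 is a Miller–Rabin witness that 629 is composite.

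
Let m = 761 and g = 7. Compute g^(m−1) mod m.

1

7^1 ≡ 7 (mod 761)
7^2 ≡ 7^2 = 49 ≡ 49 (mod 761)
7^4 ≡ 49^2 = 2401 ≡ 118 (mod 761)
7^8 ≡ 118^2 = 13924 ≡ 226 (mod 761)
7^16 ≡ 226^2 = 51076 ≡ 89 (mod 761)
7^32 ≡ 89^2 = 7921 ≡ 311 (mod 761)
7^64 ≡ 311^2 = 96721 ≡ 74 (mod 761)
7^128 ≡ 74^2 = 5476 ≡ 149 (mod 761)
7^256 ≡ 149^2 = 22201 ≡ 132 (mod 761)
7^512 ≡ 132^2 = 17424 ≡ 682 (mod 761)
760 = 512 + 128 + 64 + 32 + 16 + 8 in binary powers of 2.
So 7^760 ≡ 682 · 149 · 74 · 311 · 89 · 226 ≡ 1 (mod 761).
Since the result is 1, base 7 gives no evidence that 761 is composite.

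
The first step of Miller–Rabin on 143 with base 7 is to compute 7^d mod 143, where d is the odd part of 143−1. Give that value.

106

143 − 1 = 142 = 2^1 · 71, so d = 71.
7^1 ≡ 7 (mod 143)
7^2 ≡ 7^2 = 49 ≡ 49 (mod 143)
7^4 ≡ 49^2 = 2401 ≡ 113 (mod 143)
7^8 ≡ 113^2 = 12769 ≡ 42 (mod 143)
7^16 ≡ 42^2 = 1764 ≡ 48 (mod 143)
7^32 ≡ 48^2 = 2304 ≡ 16 (mod 143)
7^64 ≡ 16^2 = 256 ≡ 113 (mod 143)
71 = 64 + 4 + 2 + 1 in binary powers of 2.
So 7^71 ≡ 113 · 113 · 49 · 7 ≡ 106 (mod 143).
Squaring chain: 106; never reaches −1, so base 7 is a Miller–Rabin witness that 143 is composite.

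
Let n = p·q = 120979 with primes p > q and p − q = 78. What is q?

311

Since p = q + 78, we have 120979 = q(q + 78), so q² + 78q − 120979 = 0.
Discriminant: 78² + 4·120979 = 6084 + 483916 = 490000; √490000 = 700.
q = (−78 + 700)/2 = 311, and p = q + 78 = 389.
Check: 311 · 389 = 120979.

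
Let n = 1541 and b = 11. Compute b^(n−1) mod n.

11^1 ≡ 11 (mod 1541)
11^2 ≡ 11^2 = 121 ≡ 121 (mod 1541)
11^4 ≡ 121^2 = 14641 ≡ 772 (mod 1541)
11^8 ≡ 772^2 = 595984 ≡ 1158 (mod 1541)
11^16 ≡ 1158^2 = 1340964 ≡ 294 (mod 1541)
11^32 ≡ 294^2 = 86436 ≡ 140 (mod 1541)
11^64 ≡ 140^2 = 19600 ≡ 1108 (mod 1541)
11^128 ≡ 1108^2 = 1227664 ≡ 1028 (mod 1541)
11^256 ≡ 1028^2 = 1056784 ≡ 1199 (mod 1541)
11^512 ≡ 1199^2 = 1437601 ≡ 1389 (mod 1541)
11^1024 ≡ 1389^2 = 1929321 ≡ 1530 (mod 1541)
1540 = 1024 + 512 + 4 in binary powers of 2.
So 11^1540 ≡ 1530 · 1389 · 772 ≡ 967 (mod 1541).
Since 967 ≠ 1, base 11 is a Fermat witness: 1541 is composite.

967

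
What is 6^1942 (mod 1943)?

6^1 ≡ 6 (mod 1943)
6^2 ≡ 6^2 = 36 ≡ 36 (mod 1943)
6^4 ≡ 36^2 = 1296 ≡ 1296 (mod 1943)
6^8 ≡ 1296^2 = 1679616 ≡ 864 (mod 1943)
6^16 ≡ 864^2 = 746496 ≡ 384 (mod 1943)
6^32 ≡ 384^2 = 147456 ≡ 1731 (mod 1943)
6^64 ≡ 1731^2 = 2996361 ≡ 255 (mod 1943)
6^128 ≡ 255^2 = 65025 ≡ 906 (mod 1943)
6^256 ≡ 906^2 = 820836 ≡ 890 (mod 1943)
6^512 ≡ 890^2 = 792100 ≡ 1299 (mod 1943)
6^1024 ≡ 1299^2 = 1687401 ≡ 877 (mod 1943)
1942 = 1024 + 512 + 256 + 128 + 16 + 4 + 2 in binary powers of 2.
So 6^1942 ≡ 877 · 1299 · 890 · 906 · 384 · 1296 · 36 ≡ 1089 (mod 1943).
Since 1089 ≠ 1, base 6 is a Fermat witness: 1943 is composite.

1089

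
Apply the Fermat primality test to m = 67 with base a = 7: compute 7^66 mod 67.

1

7^1 ≡ 7 (mod 67)
7^2 ≡ 7^2 = 49 ≡ 49 (mod 67)
7^4 ≡ 49^2 = 2401 ≡ 56 (mod 67)
7^8 ≡ 56^2 = 3136 ≡ 54 (mod 67)
7^16 ≡ 54^2 = 2916 ≡ 35 (mod 67)
7^32 ≡ 35^2 = 1225 ≡ 19 (mod 67)
7^64 ≡ 19^2 = 361 ≡ 26 (mod 67)
66 = 64 + 2 in binary powers of 2.
So 7^66 ≡ 26 · 49 ≡ 1 (mod 67).
Since the result is 1, base 7 gives no evidence that 67 is composite.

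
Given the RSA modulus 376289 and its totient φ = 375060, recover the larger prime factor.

659

φ(n) = (p−1)(q−1) = n − (p+q) + 1, so p + q = 376289 − 375060 + 1 = 1230.
p and q are the roots of t² − 1230t + 376289 = 0.
Discriminant: 1230² − 4·376289 = 1512900 − 1505156 = 7744; √7744 = 88.
q = (1230 − 88)/2 = 571, p = (1230 + 88)/2 = 659.
Check: 571 · 659 = 376289.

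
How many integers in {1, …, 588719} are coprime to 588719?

Factor: 588719 = 41 · 83 · 173.
φ(588719) = (41−1) · (83−1) · (173−1) = 40 · 82 · 172 = 564160.

564160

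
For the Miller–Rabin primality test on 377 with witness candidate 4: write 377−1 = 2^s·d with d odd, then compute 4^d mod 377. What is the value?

270

377 − 1 = 376 = 2^3 · 47, so d = 47.
4^1 ≡ 4 (mod 377)
4^2 ≡ 4^2 = 16 ≡ 16 (mod 377)
4^4 ≡ 16^2 = 256 ≡ 256 (mod 377)
4^8 ≡ 256^2 = 65536 ≡ 315 (mod 377)
4^16 ≡ 315^2 = 99225 ≡ 74 (mod 377)
4^32 ≡ 74^2 = 5476 ≡ 198 (mod 377)
47 = 32 + 8 + 4 + 2 + 1 in binary powers of 2.
So 4^47 ≡ 198 · 315 · 256 · 16 · 4 ≡ 270 (mod 377).
Squaring chain: 270 → 139 → 94; never reaches −1, so base 4 is a Miller–Rabin witness that 377 is composite.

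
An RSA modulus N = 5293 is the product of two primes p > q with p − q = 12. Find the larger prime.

79

Since p = q + 12, we have 5293 = q(q + 12), so q² + 12q − 5293 = 0.
Discriminant: 12² + 4·5293 = 144 + 21172 = 21316; √21316 = 146.
q = (−12 + 146)/2 = 67, and p = q + 12 = 79.
Check: 67 · 79 = 5293.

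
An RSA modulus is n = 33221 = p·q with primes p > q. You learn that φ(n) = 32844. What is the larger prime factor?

φ(n) = (p−1)(q−1) = n − (p+q) + 1, so p + q = 33221 − 32844 + 1 = 378.
p and q are the roots of t² − 378t + 33221 = 0.
Discriminant: 378² − 4·33221 = 142884 − 132884 = 10000; √10000 = 100.
q = (378 − 100)/2 = 139, p = (378 + 100)/2 = 239.
Check: 139 · 239 = 33221.

239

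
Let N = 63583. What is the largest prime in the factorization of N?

73

63583 = 13 · 4891
4891 = 67 · 73
73 is prime.
So 63583 = 13 · 67 · 73; the largest prime factor is 73.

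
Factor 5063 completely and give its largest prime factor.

5063 = 61 · 83
83 is prime.
So 5063 = 61 · 83; the largest prime factor is 83.

83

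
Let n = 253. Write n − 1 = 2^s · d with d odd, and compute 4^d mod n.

253 − 1 = 252 = 2^2 · 63, so d = 63.
4^1 ≡ 4 (mod 253)
4^2 ≡ 4^2 = 16 ≡ 16 (mod 253)
4^4 ≡ 16^2 = 256 ≡ 3 (mod 253)
4^8 ≡ 3^2 = 9 ≡ 9 (mod 253)
4^16 ≡ 9^2 = 81 ≡ 81 (mod 253)
4^32 ≡ 81^2 = 6561 ≡ 236 (mod 253)
63 = 32 + 16 + 8 + 4 + 2 + 1 in binary powers of 2.
So 4^63 ≡ 236 · 81 · 9 · 3 · 16 · 4 ≡ 9 (mod 253).
Squaring chain: 9 → 81; never reaches −1, so base 4 is a Miller–Rabin witness that 253 is composite.

9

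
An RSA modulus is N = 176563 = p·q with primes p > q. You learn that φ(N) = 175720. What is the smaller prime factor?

383

φ(n) = (p−1)(q−1) = n − (p+q) + 1, so p + q = 176563 − 175720 + 1 = 844.
p and q are the roots of t² − 844t + 176563 = 0.
Discriminant: 844² − 4·176563 = 712336 − 706252 = 6084; √6084 = 78.
q = (844 − 78)/2 = 383, p = (844 + 78)/2 = 461.
Check: 383 · 461 = 176563.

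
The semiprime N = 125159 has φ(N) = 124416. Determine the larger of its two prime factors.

487

φ(n) = (p−1)(q−1) = n − (p+q) + 1, so p + q = 125159 − 124416 + 1 = 744.
p and q are the roots of t² − 744t + 125159 = 0.
Discriminant: 744² − 4·125159 = 553536 − 500636 = 52900; √52900 = 230.
q = (744 − 230)/2 = 257, p = (744 + 230)/2 = 487.
Check: 257 · 487 = 125159.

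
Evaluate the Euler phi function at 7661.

Factor: 7661 = 47 · 163.
φ(7661) = (47−1) · (163−1) = 46 · 162 = 7452.

7452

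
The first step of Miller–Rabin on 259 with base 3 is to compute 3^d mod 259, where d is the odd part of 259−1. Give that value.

259 − 1 = 258 = 2^1 · 129, so d = 129.
3^1 ≡ 3 (mod 259)
3^2 ≡ 3^2 = 9 ≡ 9 (mod 259)
3^4 ≡ 9^2 = 81 ≡ 81 (mod 259)
3^8 ≡ 81^2 = 6561 ≡ 86 (mod 259)
3^16 ≡ 86^2 = 7396 ≡ 144 (mod 259)
3^32 ≡ 144^2 = 20736 ≡ 16 (mod 259)
3^64 ≡ 16^2 = 256 ≡ 256 (mod 259)
3^128 ≡ 256^2 = 65536 ≡ 9 (mod 259)
129 = 128 + 1 in binary powers of 2.
So 3^129 ≡ 9 · 3 ≡ 27 (mod 259).
Squaring chain: 27; never reaches −1, so base 3 is a Miller–Rabin witness that 259 is composite.

27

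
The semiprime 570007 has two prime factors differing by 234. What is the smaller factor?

Since p = q + 234, we have 570007 = q(q + 234), so q² + 234q − 570007 = 0.
Discriminant: 234² + 4·570007 = 54756 + 2280028 = 2334784; √2334784 = 1528.
q = (−234 + 1528)/2 = 647, and p = q + 234 = 881.
Check: 647 · 881 = 570007.

647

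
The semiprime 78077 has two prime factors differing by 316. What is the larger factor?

479

Since p = q + 316, we have 78077 = q(q + 316), so q² + 316q − 78077 = 0.
Discriminant: 316² + 4·78077 = 99856 + 312308 = 412164; √412164 = 642.
q = (−316 + 642)/2 = 163, and p = q + 316 = 479.
Check: 163 · 479 = 78077.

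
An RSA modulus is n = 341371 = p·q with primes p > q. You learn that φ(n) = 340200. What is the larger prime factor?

631

φ(n) = (p−1)(q−1) = n − (p+q) + 1, so p + q = 341371 − 340200 + 1 = 1172.
p and q are the roots of t² − 1172t + 341371 = 0.
Discriminant: 1172² − 4·341371 = 1373584 − 1365484 = 8100; √8100 = 90.
q = (1172 − 90)/2 = 541, p = (1172 + 90)/2 = 631.
Check: 541 · 631 = 341371.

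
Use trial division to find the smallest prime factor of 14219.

59

14219 is odd.
Digit sum 17, not divisible by 3.
Ends in 9: not divisible by 5.
7: 14219 = 7·2031 + 2
11: 14219 = 11·1292 + 7
13: 14219 = 13·1093 + 10
17: 14219 = 17·836 + 7
19: 14219 = 19·748 + 7
23: 14219 = 23·618 + 5
29: 14219 = 29·490 + 9
31: 14219 = 31·458 + 21
37: 14219 = 37·384 + 11
41: 14219 = 41·346 + 33
43: 14219 = 43·330 + 29
47: 14219 = 47·302 + 25
53: 14219 = 53·268 + 15
59: 14219 = 59·241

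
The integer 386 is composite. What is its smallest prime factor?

386 is even: 2 divides it.

2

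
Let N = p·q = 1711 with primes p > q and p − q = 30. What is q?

Since p = q + 30, we have 1711 = q(q + 30), so q² + 30q − 1711 = 0.
Discriminant: 30² + 4·1711 = 900 + 6844 = 7744; √7744 = 88.
q = (−30 + 88)/2 = 29, and p = q + 30 = 59.
Check: 29 · 59 = 1711.

29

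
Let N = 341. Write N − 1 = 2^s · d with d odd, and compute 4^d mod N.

341 − 1 = 340 = 2^2 · 85, so d = 85.
4^1 ≡ 4 (mod 341)
4^2 ≡ 4^2 = 16 ≡ 16 (mod 341)
4^4 ≡ 16^2 = 256 ≡ 256 (mod 341)
4^8 ≡ 256^2 = 65536 ≡ 64 (mod 341)
4^16 ≡ 64^2 = 4096 ≡ 4 (mod 341)
4^32 ≡ 4^2 = 16 ≡ 16 (mod 341)
4^64 ≡ 16^2 = 256 ≡ 256 (mod 341)
85 = 64 + 16 + 4 + 1 in binary powers of 2.
So 4^85 ≡ 256 · 4 · 256 · 4 ≡ 1 (mod 341).
Since 4^d ≡ 1 (mod 341), base 4 does not prove 341 composite.

1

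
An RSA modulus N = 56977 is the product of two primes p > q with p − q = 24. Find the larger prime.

251

Since p = q + 24, we have 56977 = q(q + 24), so q² + 24q − 56977 = 0.
Discriminant: 24² + 4·56977 = 576 + 227908 = 228484; √228484 = 478.
q = (−24 + 478)/2 = 227, and p = q + 24 = 251.
Check: 227 · 251 = 56977.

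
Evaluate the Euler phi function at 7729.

Factor: 7729 = 59 · 131.
φ(7729) = (59−1) · (131−1) = 58 · 130 = 7540.

7540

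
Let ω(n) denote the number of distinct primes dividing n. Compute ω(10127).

10127 = 13 · 779
779 = 19 · 41
10127 = 13 · 19 · 41, which has 3 distinct prime factors.

3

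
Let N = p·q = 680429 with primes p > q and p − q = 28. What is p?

Since p = q + 28, we have 680429 = q(q + 28), so q² + 28q − 680429 = 0.
Discriminant: 28² + 4·680429 = 784 + 2721716 = 2722500; √2722500 = 1650.
q = (−28 + 1650)/2 = 811, and p = q + 28 = 839.
Check: 811 · 839 = 680429.

839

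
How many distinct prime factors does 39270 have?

39270 = 2 · 19635
19635 = 3 · 6545
6545 = 5 · 1309
1309 = 7 · 187
187 = 11 · 17
39270 = 2 · 3 · 5 · 7 · 11 · 17, which has 6 distinct prime factors.

6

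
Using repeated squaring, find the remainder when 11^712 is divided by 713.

11^1 ≡ 11 (mod 713)
11^2 ≡ 11^2 = 121 ≡ 121 (mod 713)
11^4 ≡ 121^2 = 14641 ≡ 381 (mod 713)
11^8 ≡ 381^2 = 145161 ≡ 422 (mod 713)
11^16 ≡ 422^2 = 178084 ≡ 547 (mod 713)
11^32 ≡ 547^2 = 299209 ≡ 462 (mod 713)
11^64 ≡ 462^2 = 213444 ≡ 257 (mod 713)
11^128 ≡ 257^2 = 66049 ≡ 453 (mod 713)
11^256 ≡ 453^2 = 205209 ≡ 578 (mod 713)
11^512 ≡ 578^2 = 334084 ≡ 400 (mod 713)
712 = 512 + 128 + 64 + 8 in binary powers of 2.
So 11^712 ≡ 400 · 453 · 257 · 422 ≡ 514 (mod 713).
Since 514 ≠ 1, base 11 is a Fermat witness: 713 is composite.

514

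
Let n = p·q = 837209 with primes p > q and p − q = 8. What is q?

Since p = q + 8, we have 837209 = q(q + 8), so q² + 8q − 837209 = 0.
Discriminant: 8² + 4·837209 = 64 + 3348836 = 3348900; √3348900 = 1830.
q = (−8 + 1830)/2 = 911, and p = q + 8 = 919.
Check: 911 · 919 = 837209.

911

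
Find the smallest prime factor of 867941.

867941 is odd.
Digit sum 35, not divisible by 3.
Ends in 1: not divisible by 5.
7: 867941 = 7·123991 + 4
11: 867941 = 11·78903 + 8
13: 867941 = 13·66764 + 9
17: 867941 = 17·51055 + 6
19: 867941 = 19·45681 + 2
23: 867941 = 23·37736 + 13
29: 867941 = 29·29929

29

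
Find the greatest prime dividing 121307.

89

121307 = 29 · 4183
4183 = 47 · 89
89 is prime.
So 121307 = 29 · 47 · 89; the largest prime factor is 89.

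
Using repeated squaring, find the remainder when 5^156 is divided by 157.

1

5^1 ≡ 5 (mod 157)
5^2 ≡ 5^2 = 25 ≡ 25 (mod 157)
5^4 ≡ 25^2 = 625 ≡ 154 (mod 157)
5^8 ≡ 154^2 = 23716 ≡ 9 (mod 157)
5^16 ≡ 9^2 = 81 ≡ 81 (mod 157)
5^32 ≡ 81^2 = 6561 ≡ 124 (mod 157)
5^64 ≡ 124^2 = 15376 ≡ 147 (mod 157)
5^128 ≡ 147^2 = 21609 ≡ 100 (mod 157)
156 = 128 + 16 + 8 + 4 in binary powers of 2.
So 5^156 ≡ 100 · 81 · 9 · 154 ≡ 1 (mod 157).
Since the result is 1, base 5 gives no evidence that 157 is composite.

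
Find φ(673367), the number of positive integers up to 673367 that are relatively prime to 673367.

649600

Factor: 673367 = 59 · 101 · 113.
φ(673367) = (59−1) · (101−1) · (113−1) = 58 · 100 · 112 = 649600.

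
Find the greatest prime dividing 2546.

2546 = 2 · 1273
1273 = 19 · 67
67 is prime.
So 2546 = 2 · 19 · 67; the largest prime factor is 67.

67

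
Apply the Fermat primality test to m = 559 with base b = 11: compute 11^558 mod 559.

532

11^1 ≡ 11 (mod 559)
11^2 ≡ 11^2 = 121 ≡ 121 (mod 559)
11^4 ≡ 121^2 = 14641 ≡ 107 (mod 559)
11^8 ≡ 107^2 = 11449 ≡ 269 (mod 559)
11^16 ≡ 269^2 = 72361 ≡ 250 (mod 559)
11^32 ≡ 250^2 = 62500 ≡ 451 (mod 559)
11^64 ≡ 451^2 = 203401 ≡ 484 (mod 559)
11^128 ≡ 484^2 = 234256 ≡ 35 (mod 559)
11^256 ≡ 35^2 = 1225 ≡ 107 (mod 559)
11^512 ≡ 107^2 = 11449 ≡ 269 (mod 559)
558 = 512 + 32 + 8 + 4 + 2 in binary powers of 2.
So 11^558 ≡ 269 · 451 · 269 · 107 · 121 ≡ 532 (mod 559).
Since 532 ≠ 1, base 11 is a Fermat witness: 559 is composite.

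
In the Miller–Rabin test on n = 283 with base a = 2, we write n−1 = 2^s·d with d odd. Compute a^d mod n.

282

283 − 1 = 282 = 2^1 · 141, so d = 141.
2^1 ≡ 2 (mod 283)
2^2 ≡ 2^2 = 4 ≡ 4 (mod 283)
2^4 ≡ 4^2 = 16 ≡ 16 (mod 283)
2^8 ≡ 16^2 = 256 ≡ 256 (mod 283)
2^16 ≡ 256^2 = 65536 ≡ 163 (mod 283)
2^32 ≡ 163^2 = 26569 ≡ 250 (mod 283)
2^64 ≡ 250^2 = 62500 ≡ 240 (mod 283)
2^128 ≡ 240^2 = 57600 ≡ 151 (mod 283)
141 = 128 + 8 + 4 + 1 in binary powers of 2.
So 2^141 ≡ 151 · 256 · 16 · 2 ≡ 282 (mod 283).
Since 2^d ≡ 282 (mod 283), base 2 does not prove 283 composite.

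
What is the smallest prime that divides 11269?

11269 is odd.
Digit sum 19, not divisible by 3.
Ends in 9: not divisible by 5.
7: 11269 = 7·1609 + 6
11: 11269 = 11·1024 + 5
13: 11269 = 13·866 + 11
17: 11269 = 17·662 + 15
19: 11269 = 19·593 + 2
23: 11269 = 23·489 + 22
29: 11269 = 29·388 + 17
31: 11269 = 31·363 + 16
37: 11269 = 37·304 + 21
41: 11269 = 41·274 + 35
43: 11269 = 43·262 + 3
47: 11269 = 47·239 + 36
53: 11269 = 53·212 + 33
59: 11269 = 59·191

59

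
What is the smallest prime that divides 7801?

7801 is odd.
Digit sum 16, not divisible by 3.
Ends in 1: not divisible by 5.
7: 7801 = 7·1114 + 3
11: 7801 = 11·709 + 2
13: 7801 = 13·600 + 1
17: 7801 = 17·458 + 15
19: 7801 = 19·410 + 11
23: 7801 = 23·339 + 4
29: 7801 = 29·269

29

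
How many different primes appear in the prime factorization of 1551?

3

1551 = 3 · 517
517 = 11 · 47
1551 = 3 · 11 · 47, which has 3 distinct prime factors.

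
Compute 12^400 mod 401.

12^1 ≡ 12 (mod 401)
12^2 ≡ 12^2 = 144 ≡ 144 (mod 401)
12^4 ≡ 144^2 = 20736 ≡ 285 (mod 401)
12^8 ≡ 285^2 = 81225 ≡ 223 (mod 401)
12^16 ≡ 223^2 = 49729 ≡ 5 (mod 401)
12^32 ≡ 5^2 = 25 ≡ 25 (mod 401)
12^64 ≡ 25^2 = 625 ≡ 224 (mod 401)
12^128 ≡ 224^2 = 50176 ≡ 51 (mod 401)
12^256 ≡ 51^2 = 2601 ≡ 195 (mod 401)
400 = 256 + 128 + 16 in binary powers of 2.
So 12^400 ≡ 195 · 51 · 5 ≡ 1 (mod 401).
Since the result is 1, base 12 gives no evidence that 401 is composite.

1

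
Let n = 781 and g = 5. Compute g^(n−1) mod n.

5^1 ≡ 5 (mod 781)
5^2 ≡ 5^2 = 25 ≡ 25 (mod 781)
5^4 ≡ 25^2 = 625 ≡ 625 (mod 781)
5^8 ≡ 625^2 = 390625 ≡ 125 (mod 781)
5^16 ≡ 125^2 = 15625 ≡ 5 (mod 781)
5^32 ≡ 5^2 = 25 ≡ 25 (mod 781)
5^64 ≡ 25^2 = 625 ≡ 625 (mod 781)
5^128 ≡ 625^2 = 390625 ≡ 125 (mod 781)
5^256 ≡ 125^2 = 15625 ≡ 5 (mod 781)
5^512 ≡ 5^2 = 25 ≡ 25 (mod 781)
780 = 512 + 256 + 8 + 4 in binary powers of 2.
So 5^780 ≡ 25 · 5 · 125 · 625 ≡ 1 (mod 781).
Since the result is 1, base 5 gives no evidence that 781 is composite.

1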